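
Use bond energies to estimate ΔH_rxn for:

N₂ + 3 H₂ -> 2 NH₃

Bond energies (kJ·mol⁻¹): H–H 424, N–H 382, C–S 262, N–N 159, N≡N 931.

ΔH ≈ −89 kJ

Bonds broken (reactants):
  H–H: 3 × 424 = 1272
  N≡N: 1 × 931 = 931
  Σ(broken) = 2203 kJ
Bonds formed (products):
  N–H: 6 × 382 = 2292
  Σ(formed) = 2292 kJ
ΔH = Σ(broken) − Σ(formed) = 2203 − 2292 = −89 kJ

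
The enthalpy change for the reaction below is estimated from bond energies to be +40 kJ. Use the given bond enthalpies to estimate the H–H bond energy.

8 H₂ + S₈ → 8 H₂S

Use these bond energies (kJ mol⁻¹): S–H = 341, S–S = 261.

D(H–H) ≈ 426 kJ/mol

Let D be the H–H bond energy.
Σ(broken) = 8×D + 8×261 = 2088 + 8D
Σ(formed) = 16×341 = 5456
ΔH = Σ(broken) − Σ(formed) = (2088 + 8D) − (5456) = −3368 + 8D
Setting this equal to +40 kJ gives 8D = 3408, so D = 426 kJ/mol.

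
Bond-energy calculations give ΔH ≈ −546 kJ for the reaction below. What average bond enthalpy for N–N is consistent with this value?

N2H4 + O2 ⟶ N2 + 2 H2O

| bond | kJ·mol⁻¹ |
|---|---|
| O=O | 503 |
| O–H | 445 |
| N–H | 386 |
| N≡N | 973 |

Let D be the N–N bond energy.
Σ(broken) = 4×386 + 1×D + 1×503 = 2047 + D
Σ(formed) = 1×973 + 4×445 = 2753
ΔH = Σ(broken) − Σ(formed) = (2047 + D) − (2753) = −706 + D
Setting this equal to −546 kJ gives D = 160 kJ/mol.

D(N–N) ≈ 160 kJ/mol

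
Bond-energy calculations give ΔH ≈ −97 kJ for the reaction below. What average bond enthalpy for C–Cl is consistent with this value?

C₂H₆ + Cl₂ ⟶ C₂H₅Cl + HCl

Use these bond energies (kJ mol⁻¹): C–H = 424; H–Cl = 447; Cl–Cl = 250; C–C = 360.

D(C–Cl) ≈ 324 kJ/mol

Let D be the C–Cl bond energy.
Σ(broken) = 1×360 + 6×424 + 1×250 = 3154
Σ(formed) = 1×360 + 1×D + 5×424 + 1×447 = 2927 + D
ΔH = Σ(broken) − Σ(formed) = (3154) − (2927 + D) = +227 − D
Setting this equal to −97 kJ gives D = 324 kJ/mol.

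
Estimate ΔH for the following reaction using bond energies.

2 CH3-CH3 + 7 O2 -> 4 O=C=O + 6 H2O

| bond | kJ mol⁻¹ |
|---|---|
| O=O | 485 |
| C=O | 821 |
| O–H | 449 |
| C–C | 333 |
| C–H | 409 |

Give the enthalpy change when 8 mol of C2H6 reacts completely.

Bonds broken (reactants):
  C–C: 2 × 333 = 666
  C–H: 12 × 409 = 4908
  O=O: 7 × 485 = 3395
  Σ(broken) = 8969 kJ
Bonds formed (products):
  C=O: 8 × 821 = 6568
  O–H: 12 × 449 = 5388
  Σ(formed) = 11956 kJ
ΔH = Σ(broken) − Σ(formed) = 8969 − 11956 = −2987 kJ
For 4× the reaction as written: 4 × (−2987) = −11948 kJ

ΔH = −11948 kJ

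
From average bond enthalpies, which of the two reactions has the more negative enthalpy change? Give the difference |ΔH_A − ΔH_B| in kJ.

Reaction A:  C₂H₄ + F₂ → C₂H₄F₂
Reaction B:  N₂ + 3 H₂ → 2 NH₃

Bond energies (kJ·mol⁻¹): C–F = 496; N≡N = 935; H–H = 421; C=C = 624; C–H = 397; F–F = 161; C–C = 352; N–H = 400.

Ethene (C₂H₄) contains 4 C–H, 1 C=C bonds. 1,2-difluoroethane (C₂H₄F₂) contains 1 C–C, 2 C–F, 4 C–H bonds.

Reaction A:
  Bonds broken (reactants):
    C–H: 4 × 397 = 1588
    C=C: 1 × 624 = 624
    F–F: 1 × 161 = 161
    Σ(broken) = 2373 kJ
  Bonds formed (products):
    C–C: 1 × 352 = 352
    C–F: 2 × 496 = 992
    C–H: 4 × 397 = 1588
    Σ(formed) = 2932 kJ
  ΔH_A = 2373 − 2932 = −559 kJ
Reaction B:
  Bonds broken (reactants):
    H–H: 3 × 421 = 1263
    N≡N: 1 × 935 = 935
    Σ(broken) = 2198 kJ
  Bonds formed (products):
    N–H: 6 × 400 = 2400
    Σ(formed) = 2400 kJ
  ΔH_B = 2198 − 2400 = −202 kJ
ΔH_A − ΔH_B = −357 kJ, so reaction A has the more negative ΔH; |ΔH_A − ΔH_B| = 357 kJ.

Reaction A, by 357 kJ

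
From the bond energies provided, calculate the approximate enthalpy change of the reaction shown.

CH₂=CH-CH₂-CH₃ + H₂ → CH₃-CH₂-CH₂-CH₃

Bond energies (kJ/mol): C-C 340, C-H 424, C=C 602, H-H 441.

Bonds broken (reactants):
  C-C: 2 × 340 = 680
  C-H: 8 × 424 = 3392
  C=C: 1 × 602 = 602
  H-H: 1 × 441 = 441
  Σ(broken) = 5115 kJ
Bonds formed (products):
  C-C: 3 × 340 = 1020
  C-H: 10 × 424 = 4240
  Σ(formed) = 5260 kJ
ΔH = Σ(broken) − Σ(formed) = 5115 − 5260 = −145 kJ

ΔH ≈ −145 kJ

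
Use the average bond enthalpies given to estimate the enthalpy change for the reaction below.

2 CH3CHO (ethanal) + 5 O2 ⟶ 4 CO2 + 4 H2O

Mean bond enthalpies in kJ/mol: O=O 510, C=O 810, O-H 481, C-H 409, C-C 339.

Bonds broken (reactants):
  C-C: 2 × 339 = 678
  C-H: 8 × 409 = 3272
  C=O: 2 × 810 = 1620
  O=O: 5 × 510 = 2550
  Σ(broken) = 8120 kJ
Bonds formed (products):
  C=O: 8 × 810 = 6480
  O-H: 8 × 481 = 3848
  Σ(formed) = 10328 kJ
ΔH = Σ(broken) − Σ(formed) = 8120 − 10328 = −2208 kJ

ΔH ≈ −2208 kJ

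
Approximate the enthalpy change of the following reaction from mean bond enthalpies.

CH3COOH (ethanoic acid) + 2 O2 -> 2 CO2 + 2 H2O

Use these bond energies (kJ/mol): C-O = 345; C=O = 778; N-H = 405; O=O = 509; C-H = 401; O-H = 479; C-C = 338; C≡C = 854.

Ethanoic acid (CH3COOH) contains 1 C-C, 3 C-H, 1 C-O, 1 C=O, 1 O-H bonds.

ΔH ≈ −867 kJ

Bonds broken (reactants):
  C-C: 1 × 338 = 338
  C-H: 3 × 401 = 1203
  C-O: 1 × 345 = 345
  C=O: 1 × 778 = 778
  O-H: 1 × 479 = 479
  O=O: 2 × 509 = 1018
  Σ(broken) = 4161 kJ
Bonds formed (products):
  C=O: 4 × 778 = 3112
  O-H: 4 × 479 = 1916
  Σ(formed) = 5028 kJ
ΔH = Σ(broken) − Σ(formed) = 4161 − 5028 = −867 kJ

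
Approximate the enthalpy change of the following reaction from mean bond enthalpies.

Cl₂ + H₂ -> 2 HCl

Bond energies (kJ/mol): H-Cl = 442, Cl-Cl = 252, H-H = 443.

ΔH ≈ −189 kJ

Bonds broken (reactants):
  Cl-Cl: 1 × 252 = 252
  H-H: 1 × 443 = 443
  Σ(broken) = 695 kJ
Bonds formed (products):
  H-Cl: 2 × 442 = 884
  Σ(formed) = 884 kJ
ΔH = Σ(broken) − Σ(formed) = 695 − 884 = −189 kJ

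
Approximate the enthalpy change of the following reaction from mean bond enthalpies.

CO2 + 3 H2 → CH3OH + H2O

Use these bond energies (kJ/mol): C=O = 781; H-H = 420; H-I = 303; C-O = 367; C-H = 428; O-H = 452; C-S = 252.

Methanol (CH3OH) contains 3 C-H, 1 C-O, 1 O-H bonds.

Bonds broken (reactants):
  C=O: 2 × 781 = 1562
  H-H: 3 × 420 = 1260
  Σ(broken) = 2822 kJ
Bonds formed (products):
  C-H: 3 × 428 = 1284
  C-O: 1 × 367 = 367
  O-H: 3 × 452 = 1356
  Σ(formed) = 3007 kJ
ΔH = Σ(broken) − Σ(formed) = 2822 − 3007 = −185 kJ

ΔH ≈ −185 kJ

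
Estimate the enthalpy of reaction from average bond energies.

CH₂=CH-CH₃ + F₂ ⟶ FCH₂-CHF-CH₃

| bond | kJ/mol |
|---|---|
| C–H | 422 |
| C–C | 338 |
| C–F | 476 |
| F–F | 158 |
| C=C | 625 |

ΔH ≈ −507 kJ

Bonds broken (reactants):
  C–C: 1 × 338 = 338
  C–H: 6 × 422 = 2532
  C=C: 1 × 625 = 625
  F–F: 1 × 158 = 158
  Σ(broken) = 3653 kJ
Bonds formed (products):
  C–C: 2 × 338 = 676
  C–F: 2 × 476 = 952
  C–H: 6 × 422 = 2532
  Σ(formed) = 4160 kJ
ΔH = Σ(broken) − Σ(formed) = 3653 − 4160 = −507 kJ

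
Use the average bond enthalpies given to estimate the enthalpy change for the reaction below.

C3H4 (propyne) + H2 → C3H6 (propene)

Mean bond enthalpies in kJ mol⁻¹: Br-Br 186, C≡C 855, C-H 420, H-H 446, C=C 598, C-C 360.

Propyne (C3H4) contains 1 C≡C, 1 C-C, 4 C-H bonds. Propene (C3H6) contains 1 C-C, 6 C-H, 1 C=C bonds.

ΔH ≈ −137 kJ

Bonds broken (reactants):
  C≡C: 1 × 855 = 855
  C-C: 1 × 360 = 360
  C-H: 4 × 420 = 1680
  H-H: 1 × 446 = 446
  Σ(broken) = 3341 kJ
Bonds formed (products):
  C-C: 1 × 360 = 360
  C-H: 6 × 420 = 2520
  C=C: 1 × 598 = 598
  Σ(formed) = 3478 kJ
ΔH = Σ(broken) − Σ(formed) = 3341 − 3478 = −137 kJ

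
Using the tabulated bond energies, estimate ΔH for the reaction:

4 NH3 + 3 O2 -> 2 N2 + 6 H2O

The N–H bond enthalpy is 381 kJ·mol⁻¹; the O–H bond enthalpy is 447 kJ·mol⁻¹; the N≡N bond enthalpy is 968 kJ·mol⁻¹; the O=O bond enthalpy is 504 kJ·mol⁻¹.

ΔH ≈ −1216 kJ

Bonds broken (reactants):
  N–H: 12 × 381 = 4572
  O=O: 3 × 504 = 1512
  Σ(broken) = 6084 kJ
Bonds formed (products):
  N≡N: 2 × 968 = 1936
  O–H: 12 × 447 = 5364
  Σ(formed) = 7300 kJ
ΔH = Σ(broken) − Σ(formed) = 6084 − 7300 = −1216 kJ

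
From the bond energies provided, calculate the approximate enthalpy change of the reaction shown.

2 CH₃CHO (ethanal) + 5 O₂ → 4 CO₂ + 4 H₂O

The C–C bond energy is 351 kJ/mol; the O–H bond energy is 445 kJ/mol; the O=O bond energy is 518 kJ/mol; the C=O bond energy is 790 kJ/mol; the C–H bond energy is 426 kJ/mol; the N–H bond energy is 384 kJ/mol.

Bonds broken (reactants):
  C–C: 2 × 351 = 702
  C–H: 8 × 426 = 3408
  C=O: 2 × 790 = 1580
  O=O: 5 × 518 = 2590
  Σ(broken) = 8280 kJ
Bonds formed (products):
  C=O: 8 × 790 = 6320
  O–H: 8 × 445 = 3560
  Σ(formed) = 9880 kJ
ΔH = Σ(broken) − Σ(formed) = 8280 − 9880 = −1600 kJ

ΔH ≈ −1600 kJ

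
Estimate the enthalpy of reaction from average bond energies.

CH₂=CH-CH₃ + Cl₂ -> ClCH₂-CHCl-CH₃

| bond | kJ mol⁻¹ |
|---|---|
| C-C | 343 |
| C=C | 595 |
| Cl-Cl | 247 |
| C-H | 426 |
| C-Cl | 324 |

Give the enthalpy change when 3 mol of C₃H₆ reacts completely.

ΔH = −447 kJ

Bonds broken (reactants):
  C-C: 1 × 343 = 343
  C-H: 6 × 426 = 2556
  C=C: 1 × 595 = 595
  Cl-Cl: 1 × 247 = 247
  Σ(broken) = 3741 kJ
Bonds formed (products):
  C-C: 2 × 343 = 686
  C-Cl: 2 × 324 = 648
  C-H: 6 × 426 = 2556
  Σ(formed) = 3890 kJ
ΔH = Σ(broken) − Σ(formed) = 3741 − 3890 = −149 kJ
For 3× the reaction as written: 3 × (−149) = −447 kJ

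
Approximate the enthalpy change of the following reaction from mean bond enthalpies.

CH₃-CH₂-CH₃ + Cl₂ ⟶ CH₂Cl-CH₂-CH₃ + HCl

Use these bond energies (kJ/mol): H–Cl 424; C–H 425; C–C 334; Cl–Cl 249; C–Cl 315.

ΔH ≈ −65 kJ

Bonds broken (reactants):
  C–C: 2 × 334 = 668
  C–H: 8 × 425 = 3400
  Cl–Cl: 1 × 249 = 249
  Σ(broken) = 4317 kJ
Bonds formed (products):
  C–C: 2 × 334 = 668
  C–Cl: 1 × 315 = 315
  C–H: 7 × 425 = 2975
  H–Cl: 1 × 424 = 424
  Σ(formed) = 4382 kJ
ΔH = Σ(broken) − Σ(formed) = 4317 − 4382 = −65 kJ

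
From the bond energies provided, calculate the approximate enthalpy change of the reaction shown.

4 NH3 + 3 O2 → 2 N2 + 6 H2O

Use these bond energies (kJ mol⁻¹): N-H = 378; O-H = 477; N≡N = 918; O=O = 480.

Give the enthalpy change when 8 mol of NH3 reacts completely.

Bonds broken (reactants):
  N-H: 12 × 378 = 4536
  O=O: 3 × 480 = 1440
  Σ(broken) = 5976 kJ
Bonds formed (products):
  N≡N: 2 × 918 = 1836
  O-H: 12 × 477 = 5724
  Σ(formed) = 7560 kJ
ΔH = Σ(broken) − Σ(formed) = 5976 − 7560 = −1584 kJ
For 2× the reaction as written: 2 × (−1584) = −3168 kJ

ΔH = −3168 kJ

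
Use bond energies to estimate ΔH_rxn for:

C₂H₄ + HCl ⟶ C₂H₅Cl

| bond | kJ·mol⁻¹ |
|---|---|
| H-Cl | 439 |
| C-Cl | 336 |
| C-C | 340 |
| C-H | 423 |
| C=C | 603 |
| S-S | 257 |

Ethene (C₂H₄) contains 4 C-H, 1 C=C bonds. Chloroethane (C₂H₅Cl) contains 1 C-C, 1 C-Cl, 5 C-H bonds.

Bonds broken (reactants):
  C-H: 4 × 423 = 1692
  C=C: 1 × 603 = 603
  H-Cl: 1 × 439 = 439
  Σ(broken) = 2734 kJ
Bonds formed (products):
  C-C: 1 × 340 = 340
  C-Cl: 1 × 336 = 336
  C-H: 5 × 423 = 2115
  Σ(formed) = 2791 kJ
ΔH = Σ(broken) − Σ(formed) = 2734 − 2791 = −57 kJ

ΔH ≈ −57 kJ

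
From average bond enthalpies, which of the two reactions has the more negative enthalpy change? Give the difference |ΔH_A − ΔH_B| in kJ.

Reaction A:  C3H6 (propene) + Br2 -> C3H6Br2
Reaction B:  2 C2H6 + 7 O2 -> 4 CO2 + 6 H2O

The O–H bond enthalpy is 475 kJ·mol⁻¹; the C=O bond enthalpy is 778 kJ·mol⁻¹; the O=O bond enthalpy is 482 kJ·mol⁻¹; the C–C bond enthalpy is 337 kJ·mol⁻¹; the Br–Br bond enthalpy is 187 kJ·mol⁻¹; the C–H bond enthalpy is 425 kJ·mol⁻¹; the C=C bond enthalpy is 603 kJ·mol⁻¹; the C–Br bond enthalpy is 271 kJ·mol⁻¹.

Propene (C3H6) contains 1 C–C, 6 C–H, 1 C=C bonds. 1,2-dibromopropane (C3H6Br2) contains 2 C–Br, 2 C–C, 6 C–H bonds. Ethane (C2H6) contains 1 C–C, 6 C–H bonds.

Reaction B, by 2687 kJ

Reaction A:
  Bonds broken (reactants):
    Br–Br: 1 × 187 = 187
    C–C: 1 × 337 = 337
    C–H: 6 × 425 = 2550
    C=C: 1 × 603 = 603
    Σ(broken) = 3677 kJ
  Bonds formed (products):
    C–Br: 2 × 271 = 542
    C–C: 2 × 337 = 674
    C–H: 6 × 425 = 2550
    Σ(formed) = 3766 kJ
  ΔH_A = 3677 − 3766 = −89 kJ
Reaction B:
  Bonds broken (reactants):
    C–C: 2 × 337 = 674
    C–H: 12 × 425 = 5100
    O=O: 7 × 482 = 3374
    Σ(broken) = 9148 kJ
  Bonds formed (products):
    C=O: 8 × 778 = 6224
    O–H: 12 × 475 = 5700
    Σ(formed) = 11924 kJ
  ΔH_B = 9148 − 11924 = −2776 kJ
ΔH_A − ΔH_B = +2687 kJ, so reaction B has the more negative ΔH; |ΔH_A − ΔH_B| = 2687 kJ.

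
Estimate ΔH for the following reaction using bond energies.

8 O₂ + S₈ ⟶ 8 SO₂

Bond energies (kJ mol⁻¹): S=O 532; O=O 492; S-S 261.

Bonds broken (reactants):
  O=O: 8 × 492 = 3936
  S-S: 8 × 261 = 2088
  Σ(broken) = 6024 kJ
Bonds formed (products):
  S=O: 16 × 532 = 8512
  Σ(formed) = 8512 kJ
ΔH = Σ(broken) − Σ(formed) = 6024 − 8512 = −2488 kJ

ΔH ≈ −2488 kJ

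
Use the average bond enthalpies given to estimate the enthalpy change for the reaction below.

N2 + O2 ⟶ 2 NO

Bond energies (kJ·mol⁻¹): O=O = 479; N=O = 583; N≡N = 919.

Bonds broken (reactants):
  N≡N: 1 × 919 = 919
  O=O: 1 × 479 = 479
  Σ(broken) = 1398 kJ
Bonds formed (products):
  N=O: 2 × 583 = 1166
  Σ(formed) = 1166 kJ
ΔH = Σ(broken) − Σ(formed) = 1398 − 1166 = +232 kJ

ΔH ≈ +232 kJ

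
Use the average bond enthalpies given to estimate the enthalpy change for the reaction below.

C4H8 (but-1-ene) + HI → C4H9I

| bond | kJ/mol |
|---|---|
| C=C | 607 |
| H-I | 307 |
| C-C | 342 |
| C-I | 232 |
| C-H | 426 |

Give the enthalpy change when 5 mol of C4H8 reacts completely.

Bonds broken (reactants):
  C-C: 2 × 342 = 684
  C-H: 8 × 426 = 3408
  C=C: 1 × 607 = 607
  H-I: 1 × 307 = 307
  Σ(broken) = 5006 kJ
Bonds formed (products):
  C-C: 3 × 342 = 1026
  C-H: 9 × 426 = 3834
  C-I: 1 × 232 = 232
  Σ(formed) = 5092 kJ
ΔH = Σ(broken) − Σ(formed) = 5006 − 5092 = −86 kJ
For 5× the reaction as written: 5 × (−86) = −430 kJ

ΔH = −430 kJ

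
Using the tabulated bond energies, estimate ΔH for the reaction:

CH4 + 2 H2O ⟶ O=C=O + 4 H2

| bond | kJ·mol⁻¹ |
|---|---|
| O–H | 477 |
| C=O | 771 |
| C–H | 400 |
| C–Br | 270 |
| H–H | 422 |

ΔH ≈ +278 kJ

Bonds broken (reactants):
  C–H: 4 × 400 = 1600
  O–H: 4 × 477 = 1908
  Σ(broken) = 3508 kJ
Bonds formed (products):
  C=O: 2 × 771 = 1542
  H–H: 4 × 422 = 1688
  Σ(formed) = 3230 kJ
ΔH = Σ(broken) − Σ(formed) = 3508 − 3230 = +278 kJ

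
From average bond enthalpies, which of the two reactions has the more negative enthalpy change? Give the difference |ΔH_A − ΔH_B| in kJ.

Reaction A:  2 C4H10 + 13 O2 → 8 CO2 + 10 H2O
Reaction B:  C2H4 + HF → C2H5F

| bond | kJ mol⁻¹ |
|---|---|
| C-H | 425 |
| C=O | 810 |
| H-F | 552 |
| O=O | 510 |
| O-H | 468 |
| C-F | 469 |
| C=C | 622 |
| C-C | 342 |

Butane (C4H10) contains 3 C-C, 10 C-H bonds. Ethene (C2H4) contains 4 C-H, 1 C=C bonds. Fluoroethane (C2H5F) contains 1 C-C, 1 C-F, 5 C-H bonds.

Reaction A:
  Bonds broken (reactants):
    C-C: 6 × 342 = 2052
    C-H: 20 × 425 = 8500
    O=O: 13 × 510 = 6630
    Σ(broken) = 17182 kJ
  Bonds formed (products):
    C=O: 16 × 810 = 12960
    O-H: 20 × 468 = 9360
    Σ(formed) = 22320 kJ
  ΔH_A = 17182 − 22320 = −5138 kJ
Reaction B:
  Bonds broken (reactants):
    C-H: 4 × 425 = 1700
    C=C: 1 × 622 = 622
    H-F: 1 × 552 = 552
    Σ(broken) = 2874 kJ
  Bonds formed (products):
    C-C: 1 × 342 = 342
    C-F: 1 × 469 = 469
    C-H: 5 × 425 = 2125
    Σ(formed) = 2936 kJ
  ΔH_B = 2874 − 2936 = −62 kJ
ΔH_A − ΔH_B = −5076 kJ, so reaction A has the more negative ΔH; |ΔH_A − ΔH_B| = 5076 kJ.

Reaction A, by 5076 kJ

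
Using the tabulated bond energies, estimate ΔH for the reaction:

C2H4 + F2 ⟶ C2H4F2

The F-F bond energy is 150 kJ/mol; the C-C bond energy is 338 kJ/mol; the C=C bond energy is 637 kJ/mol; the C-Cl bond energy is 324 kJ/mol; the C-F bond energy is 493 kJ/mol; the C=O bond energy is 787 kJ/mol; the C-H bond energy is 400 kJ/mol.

Bonds broken (reactants):
  C-H: 4 × 400 = 1600
  C=C: 1 × 637 = 637
  F-F: 1 × 150 = 150
  Σ(broken) = 2387 kJ
Bonds formed (products):
  C-C: 1 × 338 = 338
  C-F: 2 × 493 = 986
  C-H: 4 × 400 = 1600
  Σ(formed) = 2924 kJ
ΔH = Σ(broken) − Σ(formed) = 2387 − 2924 = −537 kJ

ΔH ≈ −537 kJ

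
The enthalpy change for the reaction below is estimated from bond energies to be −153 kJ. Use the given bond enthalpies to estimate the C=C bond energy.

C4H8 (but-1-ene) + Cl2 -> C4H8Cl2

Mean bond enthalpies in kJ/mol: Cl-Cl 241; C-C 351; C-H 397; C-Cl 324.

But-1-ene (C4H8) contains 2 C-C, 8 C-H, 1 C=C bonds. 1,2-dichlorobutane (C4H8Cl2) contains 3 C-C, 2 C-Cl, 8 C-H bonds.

Let D be the C=C bond energy.
Σ(broken) = 2×351 + 8×397 + 1×D + 1×241 = 4119 + D
Σ(formed) = 3×351 + 2×324 + 8×397 = 4877
ΔH = Σ(broken) − Σ(formed) = (4119 + D) − (4877) = −758 + D
Setting this equal to −153 kJ gives D = 605 kJ/mol.

D(C=C) ≈ 605 kJ/mol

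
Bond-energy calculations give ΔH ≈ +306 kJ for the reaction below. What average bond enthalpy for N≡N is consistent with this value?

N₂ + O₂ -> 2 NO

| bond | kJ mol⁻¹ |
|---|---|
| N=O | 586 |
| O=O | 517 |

D(N≡N) ≈ 961 kJ/mol

Let D be the N≡N bond energy.
Σ(broken) = 1×D + 1×517 = 517 + D
Σ(formed) = 2×586 = 1172
ΔH = Σ(broken) − Σ(formed) = (517 + D) − (1172) = −655 + D
Setting this equal to +306 kJ gives D = 961 kJ/mol.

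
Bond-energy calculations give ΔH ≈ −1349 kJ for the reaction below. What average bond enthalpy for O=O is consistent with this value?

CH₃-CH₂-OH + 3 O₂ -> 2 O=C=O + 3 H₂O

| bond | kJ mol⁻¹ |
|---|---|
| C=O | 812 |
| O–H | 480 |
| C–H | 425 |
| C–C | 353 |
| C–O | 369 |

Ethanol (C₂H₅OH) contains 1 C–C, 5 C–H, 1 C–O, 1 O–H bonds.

Let D be the O=O bond energy.
Σ(broken) = 1×353 + 5×425 + 1×369 + 1×480 + 3×D = 3327 + 3D
Σ(formed) = 4×812 + 6×480 = 6128
ΔH = Σ(broken) − Σ(formed) = (3327 + 3D) − (6128) = −2801 + 3D
Setting this equal to −1349 kJ gives 3D = 1452, so D = 484 kJ/mol.

D(O=O) ≈ 484 kJ/mol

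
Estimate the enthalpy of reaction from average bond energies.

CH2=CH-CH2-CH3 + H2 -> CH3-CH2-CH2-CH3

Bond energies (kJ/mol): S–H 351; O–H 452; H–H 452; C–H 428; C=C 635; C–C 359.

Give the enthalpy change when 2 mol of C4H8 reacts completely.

Bonds broken (reactants):
  C–C: 2 × 359 = 718
  C–H: 8 × 428 = 3424
  C=C: 1 × 635 = 635
  H–H: 1 × 452 = 452
  Σ(broken) = 5229 kJ
Bonds formed (products):
  C–C: 3 × 359 = 1077
  C–H: 10 × 428 = 4280
  Σ(formed) = 5357 kJ
ΔH = Σ(broken) − Σ(formed) = 5229 − 5357 = −128 kJ
For 2× the reaction as written: 2 × (−128) = −256 kJ

ΔH = −256 kJ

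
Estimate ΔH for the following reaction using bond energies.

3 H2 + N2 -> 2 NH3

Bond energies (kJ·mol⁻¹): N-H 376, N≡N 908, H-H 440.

ΔH ≈ −28 kJ

Bonds broken (reactants):
  H-H: 3 × 440 = 1320
  N≡N: 1 × 908 = 908
  Σ(broken) = 2228 kJ
Bonds formed (products):
  N-H: 6 × 376 = 2256
  Σ(formed) = 2256 kJ
ΔH = Σ(broken) − Σ(formed) = 2228 − 2256 = −28 kJ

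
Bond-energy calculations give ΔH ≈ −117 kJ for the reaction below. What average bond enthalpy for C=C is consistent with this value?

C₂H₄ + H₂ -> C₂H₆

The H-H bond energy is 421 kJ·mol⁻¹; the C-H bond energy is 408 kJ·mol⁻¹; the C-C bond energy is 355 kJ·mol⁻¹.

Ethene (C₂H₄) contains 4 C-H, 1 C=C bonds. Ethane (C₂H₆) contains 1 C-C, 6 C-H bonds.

D(C=C) ≈ 633 kJ/mol

Let D be the C=C bond energy.
Σ(broken) = 4×408 + 1×D + 1×421 = 2053 + D
Σ(formed) = 1×355 + 6×408 = 2803
ΔH = Σ(broken) − Σ(formed) = (2053 + D) − (2803) = −750 + D
Setting this equal to −117 kJ gives D = 633 kJ/mol.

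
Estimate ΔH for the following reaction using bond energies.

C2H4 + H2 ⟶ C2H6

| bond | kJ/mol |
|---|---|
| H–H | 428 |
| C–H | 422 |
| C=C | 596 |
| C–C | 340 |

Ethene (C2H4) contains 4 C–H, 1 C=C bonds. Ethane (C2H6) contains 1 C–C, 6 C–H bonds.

ΔH ≈ −160 kJ

Bonds broken (reactants):
  C–H: 4 × 422 = 1688
  C=C: 1 × 596 = 596
  H–H: 1 × 428 = 428
  Σ(broken) = 2712 kJ
Bonds formed (products):
  C–C: 1 × 340 = 340
  C–H: 6 × 422 = 2532
  Σ(formed) = 2872 kJ
ΔH = Σ(broken) − Σ(formed) = 2712 − 2872 = −160 kJ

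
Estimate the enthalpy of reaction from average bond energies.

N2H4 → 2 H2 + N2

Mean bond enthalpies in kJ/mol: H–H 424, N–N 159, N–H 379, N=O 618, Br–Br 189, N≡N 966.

ΔH ≈ −139 kJ

Bonds broken (reactants):
  N–H: 4 × 379 = 1516
  N–N: 1 × 159 = 159
  Σ(broken) = 1675 kJ
Bonds formed (products):
  H–H: 2 × 424 = 848
  N≡N: 1 × 966 = 966
  Σ(formed) = 1814 kJ
ΔH = Σ(broken) − Σ(formed) = 1675 − 1814 = −139 kJ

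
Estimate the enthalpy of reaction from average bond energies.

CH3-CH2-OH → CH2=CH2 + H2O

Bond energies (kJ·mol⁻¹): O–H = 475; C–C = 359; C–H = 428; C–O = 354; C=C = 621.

ΔH ≈ +45 kJ

Bonds broken (reactants):
  C–C: 1 × 359 = 359
  C–H: 5 × 428 = 2140
  C–O: 1 × 354 = 354
  O–H: 1 × 475 = 475
  Σ(broken) = 3328 kJ
Bonds formed (products):
  C–H: 4 × 428 = 1712
  C=C: 1 × 621 = 621
  O–H: 2 × 475 = 950
  Σ(formed) = 3283 kJ
ΔH = Σ(broken) − Σ(formed) = 3328 − 3283 = +45 kJ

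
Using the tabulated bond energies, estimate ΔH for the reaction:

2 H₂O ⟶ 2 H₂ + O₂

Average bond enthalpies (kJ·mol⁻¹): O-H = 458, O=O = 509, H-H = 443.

Bonds broken (reactants):
  O-H: 4 × 458 = 1832
  Σ(broken) = 1832 kJ
Bonds formed (products):
  H-H: 2 × 443 = 886
  O=O: 1 × 509 = 509
  Σ(formed) = 1395 kJ
ΔH = Σ(broken) − Σ(formed) = 1832 − 1395 = +437 kJ

ΔH ≈ +437 kJ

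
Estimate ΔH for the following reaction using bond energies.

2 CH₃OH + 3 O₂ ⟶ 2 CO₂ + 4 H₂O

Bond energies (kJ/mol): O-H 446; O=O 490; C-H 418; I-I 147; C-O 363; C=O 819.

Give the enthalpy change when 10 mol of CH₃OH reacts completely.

Bonds broken (reactants):
  C-H: 6 × 418 = 2508
  C-O: 2 × 363 = 726
  O-H: 2 × 446 = 892
  O=O: 3 × 490 = 1470
  Σ(broken) = 5596 kJ
Bonds formed (products):
  C=O: 4 × 819 = 3276
  O-H: 8 × 446 = 3568
  Σ(formed) = 6844 kJ
ΔH = Σ(broken) − Σ(formed) = 5596 − 6844 = −1248 kJ
For 5× the reaction as written: 5 × (−1248) = −6240 kJ

ΔH = −6240 kJ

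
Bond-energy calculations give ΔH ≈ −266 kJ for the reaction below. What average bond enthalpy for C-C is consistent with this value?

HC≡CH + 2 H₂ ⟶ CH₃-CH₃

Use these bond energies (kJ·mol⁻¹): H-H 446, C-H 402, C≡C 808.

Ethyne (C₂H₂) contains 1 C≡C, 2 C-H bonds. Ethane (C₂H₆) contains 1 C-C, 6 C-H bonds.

Let D be the C-C bond energy.
Σ(broken) = 1×808 + 2×402 + 2×446 = 2504
Σ(formed) = 1×D + 6×402 = 2412 + D
ΔH = Σ(broken) − Σ(formed) = (2504) − (2412 + D) = +92 − D
Setting this equal to −266 kJ gives D = 358 kJ/mol.

D(C-C) ≈ 358 kJ/mol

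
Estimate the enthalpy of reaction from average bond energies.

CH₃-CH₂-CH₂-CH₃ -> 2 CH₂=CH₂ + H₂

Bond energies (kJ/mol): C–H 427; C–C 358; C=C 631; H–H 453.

Bonds broken (reactants):
  C–C: 3 × 358 = 1074
  C–H: 10 × 427 = 4270
  Σ(broken) = 5344 kJ
Bonds formed (products):
  C–H: 8 × 427 = 3416
  C=C: 2 × 631 = 1262
  H–H: 1 × 453 = 453
  Σ(formed) = 5131 kJ
ΔH = Σ(broken) − Σ(formed) = 5344 − 5131 = +213 kJ

ΔH ≈ +213 kJ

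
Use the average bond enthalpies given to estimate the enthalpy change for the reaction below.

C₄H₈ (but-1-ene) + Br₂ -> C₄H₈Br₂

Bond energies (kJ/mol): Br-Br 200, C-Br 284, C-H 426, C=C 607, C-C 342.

Bonds broken (reactants):
  Br-Br: 1 × 200 = 200
  C-C: 2 × 342 = 684
  C-H: 8 × 426 = 3408
  C=C: 1 × 607 = 607
  Σ(broken) = 4899 kJ
Bonds formed (products):
  C-Br: 2 × 284 = 568
  C-C: 3 × 342 = 1026
  C-H: 8 × 426 = 3408
  Σ(formed) = 5002 kJ
ΔH = Σ(broken) − Σ(formed) = 4899 − 5002 = −103 kJ

ΔH ≈ −103 kJ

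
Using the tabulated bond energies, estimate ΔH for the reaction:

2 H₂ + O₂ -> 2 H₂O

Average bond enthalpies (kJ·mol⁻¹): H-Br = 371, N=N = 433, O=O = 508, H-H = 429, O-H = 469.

ΔH ≈ −510 kJ

Bonds broken (reactants):
  H-H: 2 × 429 = 858
  O=O: 1 × 508 = 508
  Σ(broken) = 1366 kJ
Bonds formed (products):
  O-H: 4 × 469 = 1876
  Σ(formed) = 1876 kJ
ΔH = Σ(broken) − Σ(formed) = 1366 − 1876 = −510 kJ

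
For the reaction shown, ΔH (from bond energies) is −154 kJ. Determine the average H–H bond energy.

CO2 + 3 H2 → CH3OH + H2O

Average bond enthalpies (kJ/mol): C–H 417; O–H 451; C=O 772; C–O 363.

Let D be the H–H bond energy.
Σ(broken) = 2×772 + 3×D = 1544 + 3D
Σ(formed) = 3×417 + 1×363 + 3×451 = 2967
ΔH = Σ(broken) − Σ(formed) = (1544 + 3D) − (2967) = −1423 + 3D
Setting this equal to −154 kJ gives 3D = 1269, so D = 423 kJ/mol.

D(H–H) ≈ 423 kJ/mol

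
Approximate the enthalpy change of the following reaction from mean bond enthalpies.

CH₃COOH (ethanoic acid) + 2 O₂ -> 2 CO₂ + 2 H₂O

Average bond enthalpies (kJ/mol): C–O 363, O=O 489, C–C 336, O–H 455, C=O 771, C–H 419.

ΔH ≈ −744 kJ

Bonds broken (reactants):
  C–C: 1 × 336 = 336
  C–H: 3 × 419 = 1257
  C–O: 1 × 363 = 363
  C=O: 1 × 771 = 771
  O–H: 1 × 455 = 455
  O=O: 2 × 489 = 978
  Σ(broken) = 4160 kJ
Bonds formed (products):
  C=O: 4 × 771 = 3084
  O–H: 4 × 455 = 1820
  Σ(formed) = 4904 kJ
ΔH = Σ(broken) − Σ(formed) = 4160 − 4904 = −744 kJ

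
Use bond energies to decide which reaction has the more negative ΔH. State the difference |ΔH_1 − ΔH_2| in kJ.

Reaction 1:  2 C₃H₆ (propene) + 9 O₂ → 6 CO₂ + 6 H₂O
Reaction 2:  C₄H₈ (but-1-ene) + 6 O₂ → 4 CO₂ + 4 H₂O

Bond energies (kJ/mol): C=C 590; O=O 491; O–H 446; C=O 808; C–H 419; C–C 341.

Reaction 1:
  Bonds broken (reactants):
    C–C: 2 × 341 = 682
    C–H: 12 × 419 = 5028
    C=C: 2 × 590 = 1180
    O=O: 9 × 491 = 4419
    Σ(broken) = 11309 kJ
  Bonds formed (products):
    C=O: 12 × 808 = 9696
    O–H: 12 × 446 = 5352
    Σ(formed) = 15048 kJ
  ΔH_1 = 11309 − 15048 = −3739 kJ
Reaction 2:
  Bonds broken (reactants):
    C–C: 2 × 341 = 682
    C–H: 8 × 419 = 3352
    C=C: 1 × 590 = 590
    O=O: 6 × 491 = 2946
    Σ(broken) = 7570 kJ
  Bonds formed (products):
    C=O: 8 × 808 = 6464
    O–H: 8 × 446 = 3568
    Σ(formed) = 10032 kJ
  ΔH_2 = 7570 − 10032 = −2462 kJ
ΔH_1 − ΔH_2 = −1277 kJ, so reaction 1 has the more negative ΔH; |ΔH_1 − ΔH_2| = 1277 kJ.

Reaction 1, by 1277 kJ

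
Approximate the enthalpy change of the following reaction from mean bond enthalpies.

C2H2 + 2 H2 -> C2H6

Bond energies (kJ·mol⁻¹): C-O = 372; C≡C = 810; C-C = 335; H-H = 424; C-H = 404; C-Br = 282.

Bonds broken (reactants):
  C≡C: 1 × 810 = 810
  C-H: 2 × 404 = 808
  H-H: 2 × 424 = 848
  Σ(broken) = 2466 kJ
Bonds formed (products):
  C-C: 1 × 335 = 335
  C-H: 6 × 404 = 2424
  Σ(formed) = 2759 kJ
ΔH = Σ(broken) − Σ(formed) = 2466 − 2759 = −293 kJ

ΔH ≈ −293 kJ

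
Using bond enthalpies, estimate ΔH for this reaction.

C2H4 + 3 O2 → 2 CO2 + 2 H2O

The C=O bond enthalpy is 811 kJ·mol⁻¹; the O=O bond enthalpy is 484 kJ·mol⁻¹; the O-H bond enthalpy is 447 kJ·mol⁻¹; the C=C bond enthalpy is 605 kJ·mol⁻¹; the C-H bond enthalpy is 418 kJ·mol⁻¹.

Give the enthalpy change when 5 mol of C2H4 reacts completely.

ΔH = −6515 kJ

Bonds broken (reactants):
  C-H: 4 × 418 = 1672
  C=C: 1 × 605 = 605
  O=O: 3 × 484 = 1452
  Σ(broken) = 3729 kJ
Bonds formed (products):
  C=O: 4 × 811 = 3244
  O-H: 4 × 447 = 1788
  Σ(formed) = 5032 kJ
ΔH = Σ(broken) − Σ(formed) = 3729 − 5032 = −1303 kJ
For 5× the reaction as written: 5 × (−1303) = −6515 kJ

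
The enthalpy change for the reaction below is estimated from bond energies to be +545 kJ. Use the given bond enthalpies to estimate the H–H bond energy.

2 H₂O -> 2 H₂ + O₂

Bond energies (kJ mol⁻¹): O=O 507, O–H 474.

D(H–H) ≈ 422 kJ/mol

Let D be the H–H bond energy.
Σ(broken) = 4×474 = 1896
Σ(formed) = 2×D + 1×507 = 507 + 2D
ΔH = Σ(broken) − Σ(formed) = (1896) − (507 + 2D) = +1389 − 2D
Setting this equal to +545 kJ gives 2D = 844, so D = 422 kJ/mol.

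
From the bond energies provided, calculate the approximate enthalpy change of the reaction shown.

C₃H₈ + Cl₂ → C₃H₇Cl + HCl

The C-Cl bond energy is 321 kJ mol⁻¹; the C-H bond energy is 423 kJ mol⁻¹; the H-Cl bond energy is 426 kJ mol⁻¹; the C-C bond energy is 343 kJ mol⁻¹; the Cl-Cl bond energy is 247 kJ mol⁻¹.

ΔH ≈ −77 kJ

Bonds broken (reactants):
  C-C: 2 × 343 = 686
  C-H: 8 × 423 = 3384
  Cl-Cl: 1 × 247 = 247
  Σ(broken) = 4317 kJ
Bonds formed (products):
  C-C: 2 × 343 = 686
  C-Cl: 1 × 321 = 321
  C-H: 7 × 423 = 2961
  H-Cl: 1 × 426 = 426
  Σ(formed) = 4394 kJ
ΔH = Σ(broken) − Σ(formed) = 4317 − 4394 = −77 kJ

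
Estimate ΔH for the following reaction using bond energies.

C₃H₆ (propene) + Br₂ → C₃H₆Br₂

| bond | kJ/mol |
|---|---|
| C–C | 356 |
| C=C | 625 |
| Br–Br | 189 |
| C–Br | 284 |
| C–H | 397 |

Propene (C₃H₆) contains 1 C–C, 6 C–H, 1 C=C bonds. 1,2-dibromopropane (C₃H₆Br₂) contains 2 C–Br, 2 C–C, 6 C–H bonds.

ΔH ≈ −110 kJ

Bonds broken (reactants):
  Br–Br: 1 × 189 = 189
  C–C: 1 × 356 = 356
  C–H: 6 × 397 = 2382
  C=C: 1 × 625 = 625
  Σ(broken) = 3552 kJ
Bonds formed (products):
  C–Br: 2 × 284 = 568
  C–C: 2 × 356 = 712
  C–H: 6 × 397 = 2382
  Σ(formed) = 3662 kJ
ΔH = Σ(broken) − Σ(formed) = 3552 − 3662 = −110 kJ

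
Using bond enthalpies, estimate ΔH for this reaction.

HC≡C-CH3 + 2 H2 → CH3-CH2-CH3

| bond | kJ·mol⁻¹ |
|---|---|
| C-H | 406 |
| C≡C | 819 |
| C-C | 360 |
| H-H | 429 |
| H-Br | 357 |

Bonds broken (reactants):
  C≡C: 1 × 819 = 819
  C-C: 1 × 360 = 360
  C-H: 4 × 406 = 1624
  H-H: 2 × 429 = 858
  Σ(broken) = 3661 kJ
Bonds formed (products):
  C-C: 2 × 360 = 720
  C-H: 8 × 406 = 3248
  Σ(formed) = 3968 kJ
ΔH = Σ(broken) − Σ(formed) = 3661 − 3968 = −307 kJ

ΔH ≈ −307 kJ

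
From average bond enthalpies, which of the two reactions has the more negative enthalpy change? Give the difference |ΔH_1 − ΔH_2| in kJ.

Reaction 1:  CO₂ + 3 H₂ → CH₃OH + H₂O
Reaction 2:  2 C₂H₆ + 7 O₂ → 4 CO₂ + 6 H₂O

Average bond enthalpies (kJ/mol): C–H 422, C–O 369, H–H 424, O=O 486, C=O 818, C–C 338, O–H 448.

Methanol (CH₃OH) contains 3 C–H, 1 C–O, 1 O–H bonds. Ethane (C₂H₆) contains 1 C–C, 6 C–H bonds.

Reaction 2, by 2707 kJ

Reaction 1:
  Bonds broken (reactants):
    C=O: 2 × 818 = 1636
    H–H: 3 × 424 = 1272
    Σ(broken) = 2908 kJ
  Bonds formed (products):
    C–H: 3 × 422 = 1266
    C–O: 1 × 369 = 369
    O–H: 3 × 448 = 1344
    Σ(formed) = 2979 kJ
  ΔH_1 = 2908 − 2979 = −71 kJ
Reaction 2:
  Bonds broken (reactants):
    C–C: 2 × 338 = 676
    C–H: 12 × 422 = 5064
    O=O: 7 × 486 = 3402
    Σ(broken) = 9142 kJ
  Bonds formed (products):
    C=O: 8 × 818 = 6544
    O–H: 12 × 448 = 5376
    Σ(formed) = 11920 kJ
  ΔH_2 = 9142 − 11920 = −2778 kJ
ΔH_1 − ΔH_2 = +2707 kJ, so reaction 2 has the more negative ΔH; |ΔH_1 − ΔH_2| = 2707 kJ.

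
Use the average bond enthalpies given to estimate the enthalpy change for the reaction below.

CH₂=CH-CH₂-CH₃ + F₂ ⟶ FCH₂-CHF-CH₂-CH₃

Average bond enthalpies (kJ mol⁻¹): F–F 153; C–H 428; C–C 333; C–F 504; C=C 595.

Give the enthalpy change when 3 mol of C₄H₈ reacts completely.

Bonds broken (reactants):
  C–C: 2 × 333 = 666
  C–H: 8 × 428 = 3424
  C=C: 1 × 595 = 595
  F–F: 1 × 153 = 153
  Σ(broken) = 4838 kJ
Bonds formed (products):
  C–C: 3 × 333 = 999
  C–F: 2 × 504 = 1008
  C–H: 8 × 428 = 3424
  Σ(formed) = 5431 kJ
ΔH = Σ(broken) − Σ(formed) = 4838 − 5431 = −593 kJ
For 3× the reaction as written: 3 × (−593) = −1779 kJ

ΔH = −1779 kJ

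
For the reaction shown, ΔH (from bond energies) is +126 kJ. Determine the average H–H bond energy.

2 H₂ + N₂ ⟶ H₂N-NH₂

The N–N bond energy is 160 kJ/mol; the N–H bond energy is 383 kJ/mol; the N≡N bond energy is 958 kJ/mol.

Let D be the H–H bond energy.
Σ(broken) = 2×D + 1×958 = 958 + 2D
Σ(formed) = 4×383 + 1×160 = 1692
ΔH = Σ(broken) − Σ(formed) = (958 + 2D) − (1692) = −734 + 2D
Setting this equal to +126 kJ gives 2D = 860, so D = 430 kJ/mol.

D(H–H) ≈ 430 kJ/mol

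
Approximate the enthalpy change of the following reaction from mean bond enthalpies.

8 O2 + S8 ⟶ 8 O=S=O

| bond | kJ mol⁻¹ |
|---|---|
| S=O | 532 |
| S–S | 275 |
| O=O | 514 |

Bonds broken (reactants):
  O=O: 8 × 514 = 4112
  S–S: 8 × 275 = 2200
  Σ(broken) = 6312 kJ
Bonds formed (products):
  S=O: 16 × 532 = 8512
  Σ(formed) = 8512 kJ
ΔH = Σ(broken) − Σ(formed) = 6312 − 8512 = −2200 kJ

ΔH ≈ −2200 kJ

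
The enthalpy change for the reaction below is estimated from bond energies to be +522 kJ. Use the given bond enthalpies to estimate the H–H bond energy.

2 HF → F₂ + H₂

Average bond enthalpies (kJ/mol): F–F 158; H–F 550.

Let D be the H–H bond energy.
Σ(broken) = 2×550 = 1100
Σ(formed) = 1×158 + 1×D = 158 + D
ΔH = Σ(broken) − Σ(formed) = (1100) − (158 + D) = +942 − D
Setting this equal to +522 kJ gives D = 420 kJ/mol.

D(H–H) ≈ 420 kJ/mol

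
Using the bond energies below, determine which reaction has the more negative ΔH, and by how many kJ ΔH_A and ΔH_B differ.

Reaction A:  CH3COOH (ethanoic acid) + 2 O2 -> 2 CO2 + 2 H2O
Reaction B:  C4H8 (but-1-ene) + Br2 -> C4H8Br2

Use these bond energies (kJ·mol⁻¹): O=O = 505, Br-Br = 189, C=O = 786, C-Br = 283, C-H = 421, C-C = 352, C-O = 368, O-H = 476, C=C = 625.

Reaction A:
  Bonds broken (reactants):
    C-C: 1 × 352 = 352
    C-H: 3 × 421 = 1263
    C-O: 1 × 368 = 368
    C=O: 1 × 786 = 786
    O-H: 1 × 476 = 476
    O=O: 2 × 505 = 1010
    Σ(broken) = 4255 kJ
  Bonds formed (products):
    C=O: 4 × 786 = 3144
    O-H: 4 × 476 = 1904
    Σ(formed) = 5048 kJ
  ΔH_A = 4255 − 5048 = −793 kJ
Reaction B:
  Bonds broken (reactants):
    Br-Br: 1 × 189 = 189
    C-C: 2 × 352 = 704
    C-H: 8 × 421 = 3368
    C=C: 1 × 625 = 625
    Σ(broken) = 4886 kJ
  Bonds formed (products):
    C-Br: 2 × 283 = 566
    C-C: 3 × 352 = 1056
    C-H: 8 × 421 = 3368
    Σ(formed) = 4990 kJ
  ΔH_B = 4886 − 4990 = −104 kJ
ΔH_A − ΔH_B = −689 kJ, so reaction A has the more negative ΔH; |ΔH_A − ΔH_B| = 689 kJ.

Reaction A, by 689 kJ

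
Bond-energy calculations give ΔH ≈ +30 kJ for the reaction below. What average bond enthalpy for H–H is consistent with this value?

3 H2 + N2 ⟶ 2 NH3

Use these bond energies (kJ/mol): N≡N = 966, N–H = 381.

D(H–H) ≈ 450 kJ/mol

Let D be the H–H bond energy.
Σ(broken) = 3×D + 1×966 = 966 + 3D
Σ(formed) = 6×381 = 2286
ΔH = Σ(broken) − Σ(formed) = (966 + 3D) − (2286) = −1320 + 3D
Setting this equal to +30 kJ gives 3D = 1350, so D = 450 kJ/mol.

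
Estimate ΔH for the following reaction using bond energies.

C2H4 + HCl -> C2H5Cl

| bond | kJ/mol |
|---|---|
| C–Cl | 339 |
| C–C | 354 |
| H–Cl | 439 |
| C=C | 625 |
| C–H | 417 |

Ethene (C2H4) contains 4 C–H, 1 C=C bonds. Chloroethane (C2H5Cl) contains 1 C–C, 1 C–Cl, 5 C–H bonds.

ΔH ≈ −46 kJ

Bonds broken (reactants):
  C–H: 4 × 417 = 1668
  C=C: 1 × 625 = 625
  H–Cl: 1 × 439 = 439
  Σ(broken) = 2732 kJ
Bonds formed (products):
  C–C: 1 × 354 = 354
  C–Cl: 1 × 339 = 339
  C–H: 5 × 417 = 2085
  Σ(formed) = 2778 kJ
ΔH = Σ(broken) − Σ(formed) = 2732 − 2778 = −46 kJ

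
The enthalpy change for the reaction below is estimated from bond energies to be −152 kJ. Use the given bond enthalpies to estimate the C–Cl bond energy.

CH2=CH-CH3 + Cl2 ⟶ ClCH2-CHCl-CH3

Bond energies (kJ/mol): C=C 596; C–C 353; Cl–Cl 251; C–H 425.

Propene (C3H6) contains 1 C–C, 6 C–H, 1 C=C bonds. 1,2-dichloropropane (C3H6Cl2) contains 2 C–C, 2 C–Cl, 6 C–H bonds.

D(C–Cl) ≈ 323 kJ/mol

Let D be the C–Cl bond energy.
Σ(broken) = 1×353 + 6×425 + 1×596 + 1×251 = 3750
Σ(formed) = 2×353 + 2×D + 6×425 = 3256 + 2D
ΔH = Σ(broken) − Σ(formed) = (3750) − (3256 + 2D) = +494 − 2D
Setting this equal to −152 kJ gives 2D = 646, so D = 323 kJ/mol.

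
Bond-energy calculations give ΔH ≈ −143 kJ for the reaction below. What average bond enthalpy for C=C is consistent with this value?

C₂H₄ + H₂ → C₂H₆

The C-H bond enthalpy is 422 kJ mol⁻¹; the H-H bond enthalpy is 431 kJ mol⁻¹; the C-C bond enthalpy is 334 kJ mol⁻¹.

D(C=C) ≈ 604 kJ/mol

Let D be the C=C bond energy.
Σ(broken) = 4×422 + 1×D + 1×431 = 2119 + D
Σ(formed) = 1×334 + 6×422 = 2866
ΔH = Σ(broken) − Σ(formed) = (2119 + D) − (2866) = −747 + D
Setting this equal to −143 kJ gives D = 604 kJ/mol.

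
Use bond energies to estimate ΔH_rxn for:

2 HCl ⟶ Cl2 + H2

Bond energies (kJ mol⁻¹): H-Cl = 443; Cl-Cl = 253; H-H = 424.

ΔH ≈ +209 kJ

Bonds broken (reactants):
  H-Cl: 2 × 443 = 886
  Σ(broken) = 886 kJ
Bonds formed (products):
  Cl-Cl: 1 × 253 = 253
  H-H: 1 × 424 = 424
  Σ(formed) = 677 kJ
ΔH = Σ(broken) − Σ(formed) = 886 − 677 = +209 kJ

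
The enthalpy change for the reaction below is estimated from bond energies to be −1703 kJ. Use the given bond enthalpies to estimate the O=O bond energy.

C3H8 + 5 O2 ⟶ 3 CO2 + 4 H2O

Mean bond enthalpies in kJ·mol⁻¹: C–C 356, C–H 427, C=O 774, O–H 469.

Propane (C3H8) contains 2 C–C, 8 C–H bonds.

Let D be the O=O bond energy.
Σ(broken) = 2×356 + 8×427 + 5×D = 4128 + 5D
Σ(formed) = 6×774 + 8×469 = 8396
ΔH = Σ(broken) − Σ(formed) = (4128 + 5D) − (8396) = −4268 + 5D
Setting this equal to −1703 kJ gives 5D = 2565, so D = 513 kJ/mol.

D(O=O) ≈ 513 kJ/mol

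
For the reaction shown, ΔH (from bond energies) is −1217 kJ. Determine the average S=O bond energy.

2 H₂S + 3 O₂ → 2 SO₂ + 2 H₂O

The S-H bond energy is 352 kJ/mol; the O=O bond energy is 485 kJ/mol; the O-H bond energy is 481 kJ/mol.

Let D be the S=O bond energy.
Σ(broken) = 3×485 + 4×352 = 2863
Σ(formed) = 4×481 + 4×D = 1924 + 4D
ΔH = Σ(broken) − Σ(formed) = (2863) − (1924 + 4D) = +939 − 4D
Setting this equal to −1217 kJ gives 4D = 2156, so D = 539 kJ/mol.

D(S=O) ≈ 539 kJ/mol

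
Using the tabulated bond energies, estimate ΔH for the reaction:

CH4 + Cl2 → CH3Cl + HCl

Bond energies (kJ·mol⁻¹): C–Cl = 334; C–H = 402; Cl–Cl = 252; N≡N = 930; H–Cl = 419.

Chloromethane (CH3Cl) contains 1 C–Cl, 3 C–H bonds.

Bonds broken (reactants):
  C–H: 4 × 402 = 1608
  Cl–Cl: 1 × 252 = 252
  Σ(broken) = 1860 kJ
Bonds formed (products):
  C–Cl: 1 × 334 = 334
  C–H: 3 × 402 = 1206
  H–Cl: 1 × 419 = 419
  Σ(formed) = 1959 kJ
ΔH = Σ(broken) − Σ(formed) = 1860 − 1959 = −99 kJ

ΔH ≈ −99 kJ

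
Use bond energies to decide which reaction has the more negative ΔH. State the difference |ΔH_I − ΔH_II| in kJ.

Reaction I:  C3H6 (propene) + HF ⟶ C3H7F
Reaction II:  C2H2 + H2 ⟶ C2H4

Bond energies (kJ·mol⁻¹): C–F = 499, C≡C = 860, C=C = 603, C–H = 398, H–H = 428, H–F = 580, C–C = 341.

Reaction I:
  Bonds broken (reactants):
    C–C: 1 × 341 = 341
    C–H: 6 × 398 = 2388
    C=C: 1 × 603 = 603
    H–F: 1 × 580 = 580
    Σ(broken) = 3912 kJ
  Bonds formed (products):
    C–C: 2 × 341 = 682
    C–F: 1 × 499 = 499
    C–H: 7 × 398 = 2786
    Σ(formed) = 3967 kJ
  ΔH_I = 3912 − 3967 = −55 kJ
Reaction II:
  Bonds broken (reactants):
    C≡C: 1 × 860 = 860
    C–H: 2 × 398 = 796
    H–H: 1 × 428 = 428
    Σ(broken) = 2084 kJ
  Bonds formed (products):
    C–H: 4 × 398 = 1592
    C=C: 1 × 603 = 603
    Σ(formed) = 2195 kJ
  ΔH_II = 2084 − 2195 = −111 kJ
ΔH_I − ΔH_II = +56 kJ, so reaction II has the more negative ΔH; |ΔH_I − ΔH_II| = 56 kJ.

Reaction II, by 56 kJ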